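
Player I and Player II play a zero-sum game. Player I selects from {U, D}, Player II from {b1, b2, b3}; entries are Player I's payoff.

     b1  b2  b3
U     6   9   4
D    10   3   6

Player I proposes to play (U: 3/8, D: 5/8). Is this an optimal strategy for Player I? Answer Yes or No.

Against b1 this mix gives (3/8)·6 + (5/8)·10 = 17/2.
Against b2 this mix gives (3/8)·9 + (5/8)·3 = 21/4.
Against b3 this mix gives (3/8)·4 + (5/8)·6 = 21/4.
All of Player II's active replies (b2, b3) yield 21/4, and no column does worse for Player I. The mix makes Player II indifferent and guarantees 21/4, so it is optimal.

Yes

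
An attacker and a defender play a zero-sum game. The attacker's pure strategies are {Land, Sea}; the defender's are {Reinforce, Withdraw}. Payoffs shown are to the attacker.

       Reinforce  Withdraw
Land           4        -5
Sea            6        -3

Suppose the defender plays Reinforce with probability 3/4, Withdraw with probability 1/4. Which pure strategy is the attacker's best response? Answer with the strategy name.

Sea

Expected payoff of Land: (3/4)·4 + (1/4)·(-5) = 7/4.
Expected payoff of Sea: (3/4)·6 + (1/4)·(-3) = 15/4.
The largest is 15/4, so the attacker's best response is Sea.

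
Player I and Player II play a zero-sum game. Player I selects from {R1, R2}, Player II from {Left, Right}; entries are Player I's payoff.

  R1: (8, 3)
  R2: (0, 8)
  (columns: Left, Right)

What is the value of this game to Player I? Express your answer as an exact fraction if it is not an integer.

Row minima: R1 → 3, R2 → 0; maximin = 3.
Column maxima: Left → 8, Right → 8; minimax = 8.
3 ≠ 8, so there is no saddle point; optimal play is mixed.
Let Player I play R1 with probability p. Expected payoff against Left: 8p + 0(1−p) = 8p; against Right: 3p + 8(1−p) = −5p + 8.
Setting these equal: 8p = −5p + 8 ⇒ 13p = 8 ⇒ p = 8/13, and the value is (8)·(8/13) = 64/13.
For Player II: with q = P(Left), equating R1's and R2's payoffs gives 5q + 3 = −8q + 8 ⇒ q = 5/13.

64/13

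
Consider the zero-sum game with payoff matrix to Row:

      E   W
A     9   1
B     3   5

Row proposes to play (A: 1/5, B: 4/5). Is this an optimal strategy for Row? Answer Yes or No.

Yes

Against E this mix gives (1/5)·9 + (4/5)·3 = 21/5.
Against W this mix gives (1/5)·1 + (4/5)·5 = 21/5.
All of Column's active replies (E, W) yield 21/5, and no column does worse for Row. The mix makes Column indifferent and guarantees 21/5, so it is optimal.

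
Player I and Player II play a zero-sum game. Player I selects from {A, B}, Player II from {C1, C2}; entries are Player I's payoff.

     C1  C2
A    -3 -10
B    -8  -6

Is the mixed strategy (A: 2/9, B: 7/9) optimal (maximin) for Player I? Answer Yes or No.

Against C1 this mix gives (2/9)·(-3) + (7/9)·(-8) = -62/9.
Against C2 this mix gives (2/9)·(-10) + (7/9)·(-6) = -62/9.
All of Player II's active replies (C1, C2) yield -62/9, and no column does worse for Player I. The mix makes Player II indifferent and guarantees -62/9, so it is optimal.

Yes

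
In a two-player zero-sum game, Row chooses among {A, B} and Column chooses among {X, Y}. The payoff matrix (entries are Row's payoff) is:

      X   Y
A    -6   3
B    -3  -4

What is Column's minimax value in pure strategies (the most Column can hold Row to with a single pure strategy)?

Column maxima: X → -3, Y → 3.
The smallest of these is -3.

-3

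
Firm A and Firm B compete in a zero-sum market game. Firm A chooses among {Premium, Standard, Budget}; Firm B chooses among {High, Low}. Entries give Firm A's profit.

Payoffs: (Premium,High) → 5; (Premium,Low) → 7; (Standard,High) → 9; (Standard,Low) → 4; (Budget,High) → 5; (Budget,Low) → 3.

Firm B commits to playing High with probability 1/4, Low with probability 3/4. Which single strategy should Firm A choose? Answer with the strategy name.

Expected payoff of Premium: (1/4)·5 + (3/4)·7 = 13/2.
Expected payoff of Standard: (1/4)·9 + (3/4)·4 = 21/4.
Expected payoff of Budget: (1/4)·5 + (3/4)·3 = 7/2.
The largest is 13/2, so Firm A's best response is Premium.

Premium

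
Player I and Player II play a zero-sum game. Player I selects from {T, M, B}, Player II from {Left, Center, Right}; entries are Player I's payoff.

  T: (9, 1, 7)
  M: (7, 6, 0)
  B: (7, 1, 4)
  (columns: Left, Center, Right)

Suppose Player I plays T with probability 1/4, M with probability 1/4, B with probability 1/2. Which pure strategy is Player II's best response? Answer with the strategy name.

Center

If Player II plays Left, Player I's expected payoff is (1/4)·9 + (1/4)·7 + (1/2)·7 = 15/2.
If Player II plays Center, Player I's expected payoff is (1/4)·1 + (1/4)·6 + (1/2)·1 = 9/4.
If Player II plays Right, Player I's expected payoff is (1/4)·7 + (1/4)·0 + (1/2)·4 = 15/4.
Player II minimizes Player I's payoff; the smallest is 9/4, so the best response is Center.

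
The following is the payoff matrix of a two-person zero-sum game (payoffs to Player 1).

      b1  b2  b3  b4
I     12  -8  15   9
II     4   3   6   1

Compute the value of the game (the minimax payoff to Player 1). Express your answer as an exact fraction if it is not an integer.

Row minima: I → -8, II → 1; maximin = 1.
Column maxima: b1 → 12, b2 → 3, b3 → 15, b4 → 9; minimax = 3.
1 ≠ 3, so there is no saddle point; optimal play is mixed.
b1 is strictly dominated by b2 (it gives Player 1 strictly more in every row), so Player 2 never plays it.
b3 is strictly dominated by b2 (it gives Player 1 strictly more in every row), so Player 2 never plays it.
On the remaining 2×2 (I, II vs b2, b4):
Let Player 1 play I with probability p. Expected payoff against b2: (-8)p + 3(1−p) = −11p + 3; against b4: 9p + 1(1−p) = 8p + 1.
Setting these equal: −11p + 3 = 8p + 1 ⇒ −19p = -2 ⇒ p = 2/19, and the value is (-11)·(2/19) + 3 = 35/19.
For Player 2: with q = P(b2), equating I's and II's payoffs gives −17q + 9 = 2q + 1 ⇒ q = 8/19.

35/19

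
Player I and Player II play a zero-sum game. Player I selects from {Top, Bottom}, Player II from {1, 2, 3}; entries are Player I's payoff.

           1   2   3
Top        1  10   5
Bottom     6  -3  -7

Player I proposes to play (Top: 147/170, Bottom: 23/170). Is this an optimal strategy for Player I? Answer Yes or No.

No

Against 1 this mix gives (147/170)·1 + (23/170)·6 = 57/34.
Against 2 this mix gives (147/170)·10 + (23/170)·(-3) = 1401/170.
Against 3 this mix gives (147/170)·5 + (23/170)·(-7) = 287/85.
Player II will play 1, holding Player I to 57/34. Shifting weight toward the row that does better against 1 would raise this floor (the equalizing mix achieves 37/17 against both 1 and 3), so the proposed strategy is not optimal.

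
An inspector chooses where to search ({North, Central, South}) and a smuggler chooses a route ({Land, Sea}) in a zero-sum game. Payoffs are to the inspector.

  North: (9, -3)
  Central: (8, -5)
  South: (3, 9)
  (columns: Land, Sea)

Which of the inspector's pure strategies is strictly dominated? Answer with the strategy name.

North gives a strictly higher payoff than Central against every column: 9 > 8, -3 > -5.
So Central is strictly dominated and the inspector never plays it.

Central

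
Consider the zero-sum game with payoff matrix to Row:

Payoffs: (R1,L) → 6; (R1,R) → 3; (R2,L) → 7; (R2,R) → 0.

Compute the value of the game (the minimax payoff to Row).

Row minima: R1 → 3, R2 → 0; maximin = 3.
Column maxima: L → 7, R → 3; minimax = 3.
Since maximin = minimax = 3, there is a saddle point and the value is 3.

3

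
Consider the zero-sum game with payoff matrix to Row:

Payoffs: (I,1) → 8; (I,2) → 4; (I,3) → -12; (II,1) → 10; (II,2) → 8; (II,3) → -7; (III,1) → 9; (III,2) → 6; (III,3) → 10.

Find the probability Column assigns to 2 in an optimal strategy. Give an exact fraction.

Row minima: I → -12, II → -7, III → 6; maximin = 6.
Column maxima: 1 → 10, 2 → 8, 3 → 10; minimax = 8.
6 ≠ 8, so there is no saddle point; optimal play is mixed.
I is strictly dominated by II, so Row never plays it.
1 is strictly dominated by 2 (it gives Row strictly more in every row), so Column never plays it.
On the remaining 2×2 (II, III vs 2, 3):
Let Row play II with probability p. Expected payoff against 2: 8p + 6(1−p) = 2p + 6; against 3: (-7)p + 10(1−p) = −17p + 10.
Setting these equal: 2p + 6 = −17p + 10 ⇒ 19p = 4 ⇒ p = 4/19, and the value is (2)·(4/19) + 6 = 122/19.
For Column: with q = P(2), equating II's and III's payoffs gives 15q − 7 = −4q + 10 ⇒ q = 17/19.

17/19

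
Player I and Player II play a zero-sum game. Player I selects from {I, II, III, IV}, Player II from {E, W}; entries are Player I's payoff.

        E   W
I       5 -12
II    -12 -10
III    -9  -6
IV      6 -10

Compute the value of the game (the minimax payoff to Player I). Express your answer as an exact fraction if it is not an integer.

-126/19

Row minima: I → -12, II → -12, III → -9, IV → -10; maximin = -9.
Column maxima: E → 6, W → -6; minimax = -6.
-9 ≠ -6, so there is no saddle point; optimal play is mixed.
I is strictly dominated by IV, so Player I never plays it.
II is strictly dominated by III, so Player I never plays it.
On the remaining 2×2 (III, IV vs E, W):
Let Player I play III with probability p. Expected payoff against E: (-9)p + 6(1−p) = −15p + 6; against W: (-6)p + (-10)(1−p) = 4p − 10.
Setting these equal: −15p + 6 = 4p − 10 ⇒ −19p = -16 ⇒ p = 16/19, and the value is (-15)·(16/19) + 6 = -126/19.
For Player II: with q = P(E), equating III's and IV's payoffs gives −3q − 6 = 16q − 10 ⇒ q = 4/19.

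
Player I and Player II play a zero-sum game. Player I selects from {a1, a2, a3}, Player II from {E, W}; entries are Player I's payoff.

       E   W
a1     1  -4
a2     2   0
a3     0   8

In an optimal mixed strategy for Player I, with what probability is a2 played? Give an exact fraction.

4/5

Row minima: a1 → -4, a2 → 0, a3 → 0; maximin = 0.
Column maxima: E → 2, W → 8; minimax = 2.
0 ≠ 2, so there is no saddle point; optimal play is mixed.
a1 is strictly dominated by a2, so Player I never plays it.
On the remaining 2×2 (a2, a3 vs E, W):
Let Player I play a2 with probability p. Expected payoff against E: 2p + 0(1−p) = 2p; against W: 0p + 8(1−p) = −8p + 8.
Setting these equal: 2p = −8p + 8 ⇒ 10p = 8 ⇒ p = 4/5, and the value is (2)·(4/5) = 8/5.
For Player II: with q = P(E), equating a2's and a3's payoffs gives 2q = −8q + 8 ⇒ q = 4/5.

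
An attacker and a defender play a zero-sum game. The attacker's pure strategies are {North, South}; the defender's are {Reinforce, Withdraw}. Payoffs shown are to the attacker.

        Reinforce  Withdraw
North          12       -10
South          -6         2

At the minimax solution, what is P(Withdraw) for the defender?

3/5

Row minima: North → -10, South → -6; maximin = -6.
Column maxima: Reinforce → 12, Withdraw → 2; minimax = 2.
-6 ≠ 2, so there is no saddle point; optimal play is mixed.
Let the attacker play North with probability p. Expected payoff against Reinforce: 12p + (-6)(1−p) = 18p − 6; against Withdraw: (-10)p + 2(1−p) = −12p + 2.
Setting these equal: 18p − 6 = −12p + 2 ⇒ 30p = 8 ⇒ p = 4/15, and the value is (18)·(4/15) − 6 = -6/5.
For the defender: with q = P(Reinforce), equating North's and South's payoffs gives 22q − 10 = −8q + 2 ⇒ q = 2/5.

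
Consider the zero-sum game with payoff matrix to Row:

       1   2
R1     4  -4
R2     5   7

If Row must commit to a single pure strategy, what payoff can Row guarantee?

5

Row minima: R1 → -4, R2 → 5.
The best of these is 5.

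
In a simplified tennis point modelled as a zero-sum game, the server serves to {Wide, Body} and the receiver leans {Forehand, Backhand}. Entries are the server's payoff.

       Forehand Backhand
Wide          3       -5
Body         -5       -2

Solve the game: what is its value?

-31/11

Row minima: Wide → -5, Body → -5; maximin = -5.
Column maxima: Forehand → 3, Backhand → -2; minimax = -2.
-5 ≠ -2, so there is no saddle point; optimal play is mixed.
Let the server play Wide with probability p. Expected payoff against Forehand: 3p + (-5)(1−p) = 8p − 5; against Backhand: (-5)p + (-2)(1−p) = −3p − 2.
Setting these equal: 8p − 5 = −3p − 2 ⇒ 11p = 3 ⇒ p = 3/11, and the value is (8)·(3/11) − 5 = -31/11.
For the receiver: with q = P(Forehand), equating Wide's and Body's payoffs gives 8q − 5 = −3q − 2 ⇒ q = 3/11.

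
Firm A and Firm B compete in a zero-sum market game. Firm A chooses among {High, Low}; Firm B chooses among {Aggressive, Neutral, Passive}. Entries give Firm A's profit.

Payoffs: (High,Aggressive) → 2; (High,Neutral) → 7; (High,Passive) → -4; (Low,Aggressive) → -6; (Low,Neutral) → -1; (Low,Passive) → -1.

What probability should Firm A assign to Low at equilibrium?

Row minima: High → -4, Low → -6; maximin = -4.
Column maxima: Aggressive → 2, Neutral → 7, Passive → -1; minimax = -1.
-4 ≠ -1, so there is no saddle point; optimal play is mixed.
Neutral is strictly dominated by Aggressive (it gives Firm A strictly more in every row), so Firm B never plays it.
On the remaining 2×2 (High, Low vs Aggressive, Passive):
Let Firm A play High with probability p. Expected payoff against Aggressive: 2p + (-6)(1−p) = 8p − 6; against Passive: (-4)p + (-1)(1−p) = −3p − 1.
Setting these equal: 8p − 6 = −3p − 1 ⇒ 11p = 5 ⇒ p = 5/11, and the value is (8)·(5/11) − 6 = -26/11.
For Firm B: with q = P(Aggressive), equating High's and Low's payoffs gives 6q − 4 = −5q − 1 ⇒ q = 3/11.

6/11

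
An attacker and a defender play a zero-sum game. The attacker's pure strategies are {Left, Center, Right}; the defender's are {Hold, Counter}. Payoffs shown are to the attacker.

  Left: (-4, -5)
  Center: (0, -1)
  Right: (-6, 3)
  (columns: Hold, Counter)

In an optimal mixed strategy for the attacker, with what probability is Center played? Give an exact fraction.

Row minima: Left → -5, Center → -1, Right → -6; maximin = -1.
Column maxima: Hold → 0, Counter → 3; minimax = 0.
-1 ≠ 0, so there is no saddle point; optimal play is mixed.
Left is strictly dominated by Center, so the attacker never plays it.
On the remaining 2×2 (Center, Right vs Hold, Counter):
Let the attacker play Center with probability p. Expected payoff against Hold: 0p + (-6)(1−p) = 6p − 6; against Counter: (-1)p + 3(1−p) = −4p + 3.
Setting these equal: 6p − 6 = −4p + 3 ⇒ 10p = 9 ⇒ p = 9/10, and the value is (6)·(9/10) − 6 = -3/5.
For the defender: with q = P(Hold), equating Center's and Right's payoffs gives q − 1 = −9q + 3 ⇒ q = 2/5.

9/10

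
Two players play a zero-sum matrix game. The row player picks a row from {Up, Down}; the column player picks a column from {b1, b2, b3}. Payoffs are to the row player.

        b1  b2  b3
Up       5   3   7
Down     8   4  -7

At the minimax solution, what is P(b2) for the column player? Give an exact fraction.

14/15

Row minima: Up → 3, Down → -7; maximin = 3.
Column maxima: b1 → 8, b2 → 4, b3 → 7; minimax = 4.
3 ≠ 4, so there is no saddle point; optimal play is mixed.
b1 is strictly dominated by b2 (it gives the row player strictly more in every row), so the column player never plays it.
On the remaining 2×2 (Up, Down vs b2, b3):
Let the row player play Up with probability p. Expected payoff against b2: 3p + 4(1−p) = −p + 4; against b3: 7p + (-7)(1−p) = 14p − 7.
Setting these equal: −p + 4 = 14p − 7 ⇒ −15p = -11 ⇒ p = 11/15, and the value is (-1)·(11/15) + 4 = 49/15.
For the column player: with q = P(b2), equating Up's and Down's payoffs gives −4q + 7 = 11q − 7 ⇒ q = 14/15.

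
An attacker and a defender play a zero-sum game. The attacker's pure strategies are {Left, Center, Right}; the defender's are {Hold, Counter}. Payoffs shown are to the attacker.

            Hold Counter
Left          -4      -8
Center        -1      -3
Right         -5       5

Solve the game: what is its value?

Row minima: Left → -8, Center → -3, Right → -5; maximin = -3.
Column maxima: Hold → -1, Counter → 5; minimax = -1.
-3 ≠ -1, so there is no saddle point; optimal play is mixed.
Left is strictly dominated by Center, so the attacker never plays it.
On the remaining 2×2 (Center, Right vs Hold, Counter):
Let the attacker play Center with probability p. Expected payoff against Hold: (-1)p + (-5)(1−p) = 4p − 5; against Counter: (-3)p + 5(1−p) = −8p + 5.
Setting these equal: 4p − 5 = −8p + 5 ⇒ 12p = 10 ⇒ p = 5/6, and the value is (4)·(5/6) − 5 = -5/3.
For the defender: with q = P(Hold), equating Center's and Right's payoffs gives 2q − 3 = −10q + 5 ⇒ q = 2/3.

-5/3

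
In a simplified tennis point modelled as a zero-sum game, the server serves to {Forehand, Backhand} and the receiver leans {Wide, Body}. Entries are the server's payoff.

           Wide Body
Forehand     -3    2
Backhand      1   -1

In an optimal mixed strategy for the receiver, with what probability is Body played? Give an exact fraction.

Row minima: Forehand → -3, Backhand → -1; maximin = -1.
Column maxima: Wide → 1, Body → 2; minimax = 1.
-1 ≠ 1, so there is no saddle point; optimal play is mixed.
Let the server play Forehand with probability p. Expected payoff against Wide: (-3)p + 1(1−p) = −4p + 1; against Body: 2p + (-1)(1−p) = 3p − 1.
Setting these equal: −4p + 1 = 3p − 1 ⇒ −7p = -2 ⇒ p = 2/7, and the value is (-4)·(2/7) + 1 = -1/7.
For the receiver: with q = P(Wide), equating Forehand's and Backhand's payoffs gives −5q + 2 = 2q − 1 ⇒ q = 3/7.

4/7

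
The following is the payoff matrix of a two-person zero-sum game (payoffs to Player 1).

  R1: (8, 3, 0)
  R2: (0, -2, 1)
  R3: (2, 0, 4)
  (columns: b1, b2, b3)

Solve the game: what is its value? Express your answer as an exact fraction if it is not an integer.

12/7

Row minima: R1 → 0, R2 → -2, R3 → 0; maximin = 0.
Column maxima: b1 → 8, b2 → 3, b3 → 4; minimax = 3.
0 ≠ 3, so there is no saddle point; optimal play is mixed.
R2 is strictly dominated by R3, so Player 1 never plays it.
b1 is strictly dominated by b2 (it gives Player 1 strictly more in every row), so Player 2 never plays it.
On the remaining 2×2 (R1, R3 vs b2, b3):
Let Player 1 play R1 with probability p. Expected payoff against b2: 3p + 0(1−p) = 3p; against b3: 0p + 4(1−p) = −4p + 4.
Setting these equal: 3p = −4p + 4 ⇒ 7p = 4 ⇒ p = 4/7, and the value is (3)·(4/7) = 12/7.
For Player 2: with q = P(b2), equating R1's and R3's payoffs gives 3q = −4q + 4 ⇒ q = 4/7.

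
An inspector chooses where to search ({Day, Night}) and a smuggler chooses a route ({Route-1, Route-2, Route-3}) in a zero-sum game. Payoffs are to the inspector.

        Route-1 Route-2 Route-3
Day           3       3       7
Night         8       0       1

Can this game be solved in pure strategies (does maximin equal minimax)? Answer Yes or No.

Row minima: Day → 3, Night → 0; maximin = 3.
Column maxima: Route-1 → 8, Route-2 → 3, Route-3 → 7; minimax = 3.
maximin = minimax = 3, so a saddle point exists.

Yes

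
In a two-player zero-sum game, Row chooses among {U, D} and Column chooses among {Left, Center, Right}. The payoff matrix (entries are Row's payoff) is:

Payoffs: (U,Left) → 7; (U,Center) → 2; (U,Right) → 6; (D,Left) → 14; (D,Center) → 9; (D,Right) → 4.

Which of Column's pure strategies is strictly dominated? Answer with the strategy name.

Left

Center holds Row's payoff strictly below Left in every row: 2 < 7, 9 < 14.
So Left is strictly dominated for Column.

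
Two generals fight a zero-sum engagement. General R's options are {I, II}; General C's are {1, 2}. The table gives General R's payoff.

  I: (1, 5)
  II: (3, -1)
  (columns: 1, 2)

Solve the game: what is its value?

2

Row minima: I → 1, II → -1; maximin = 1.
Column maxima: 1 → 3, 2 → 5; minimax = 3.
1 ≠ 3, so there is no saddle point; optimal play is mixed.
Let General R play I with probability p. Expected payoff against 1: 1p + 3(1−p) = −2p + 3; against 2: 5p + (-1)(1−p) = 6p − 1.
Setting these equal: −2p + 3 = 6p − 1 ⇒ −8p = -4 ⇒ p = 1/2, and the value is (-2)·(1/2) + 3 = 2.
For General C: with q = P(1), equating I's and II's payoffs gives −4q + 5 = 4q − 1 ⇒ q = 3/4.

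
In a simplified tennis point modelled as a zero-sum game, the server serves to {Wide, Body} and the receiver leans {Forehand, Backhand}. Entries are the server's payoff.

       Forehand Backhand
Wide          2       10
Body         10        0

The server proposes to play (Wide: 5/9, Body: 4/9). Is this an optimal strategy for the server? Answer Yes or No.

Yes

Against Forehand this mix gives (5/9)·2 + (4/9)·10 = 50/9.
Against Backhand this mix gives (5/9)·10 + (4/9)·0 = 50/9.
All of the receiver's active replies (Forehand, Backhand) yield 50/9, and no column does worse for the server. The mix makes the receiver indifferent and guarantees 50/9, so it is optimal.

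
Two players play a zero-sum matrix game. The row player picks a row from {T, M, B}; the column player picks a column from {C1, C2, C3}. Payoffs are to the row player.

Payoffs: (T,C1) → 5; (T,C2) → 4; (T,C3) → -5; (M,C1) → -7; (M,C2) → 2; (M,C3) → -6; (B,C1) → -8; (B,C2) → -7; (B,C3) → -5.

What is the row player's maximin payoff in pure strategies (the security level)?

Row minima: T → -5, M → -7, B → -8.
The best of these is -5.

-5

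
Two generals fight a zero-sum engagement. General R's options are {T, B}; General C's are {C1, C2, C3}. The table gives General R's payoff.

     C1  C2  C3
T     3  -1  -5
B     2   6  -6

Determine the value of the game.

Row minima: T → -5, B → -6; maximin = -5.
Column maxima: C1 → 3, C2 → 6, C3 → -5; minimax = -5.
Since maximin = minimax = -5, there is a saddle point and the value is -5.

-5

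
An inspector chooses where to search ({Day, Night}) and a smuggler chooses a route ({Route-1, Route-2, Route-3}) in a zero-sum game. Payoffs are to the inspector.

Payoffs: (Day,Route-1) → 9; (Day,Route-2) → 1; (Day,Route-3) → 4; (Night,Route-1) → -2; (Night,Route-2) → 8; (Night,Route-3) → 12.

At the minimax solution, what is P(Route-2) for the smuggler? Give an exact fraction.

11/18

Row minima: Day → 1, Night → -2; maximin = 1.
Column maxima: Route-1 → 9, Route-2 → 8, Route-3 → 12; minimax = 8.
1 ≠ 8, so there is no saddle point; optimal play is mixed.
Route-3 is strictly dominated by Route-2 (it gives the inspector strictly more in every row), so the smuggler never plays it.
On the remaining 2×2 (Day, Night vs Route-1, Route-2):
Let the inspector play Day with probability p. Expected payoff against Route-1: 9p + (-2)(1−p) = 11p − 2; against Route-2: 1p + 8(1−p) = −7p + 8.
Setting these equal: 11p − 2 = −7p + 8 ⇒ 18p = 10 ⇒ p = 5/9, and the value is (11)·(5/9) − 2 = 37/9.
For the smuggler: with q = P(Route-1), equating Day's and Night's payoffs gives 8q + 1 = −10q + 8 ⇒ q = 7/18.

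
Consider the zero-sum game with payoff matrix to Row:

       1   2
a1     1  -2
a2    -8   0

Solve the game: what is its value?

-16/11

Row minima: a1 → -2, a2 → -8; maximin = -2.
Column maxima: 1 → 1, 2 → 0; minimax = 0.
-2 ≠ 0, so there is no saddle point; optimal play is mixed.
Let Row play a1 with probability p. Expected payoff against 1: 1p + (-8)(1−p) = 9p − 8; against 2: (-2)p + 0(1−p) = −2p.
Setting these equal: 9p − 8 = −2p ⇒ 11p = 8 ⇒ p = 8/11, and the value is (9)·(8/11) − 8 = -16/11.
For Column: with q = P(1), equating a1's and a2's payoffs gives 3q − 2 = −8q ⇒ q = 2/11.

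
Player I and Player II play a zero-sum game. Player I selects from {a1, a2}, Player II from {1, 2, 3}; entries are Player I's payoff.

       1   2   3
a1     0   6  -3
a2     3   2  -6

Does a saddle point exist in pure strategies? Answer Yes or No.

Row minima: a1 → -3, a2 → -6; maximin = -3.
Column maxima: 1 → 3, 2 → 6, 3 → -3; minimax = -3.
maximin = minimax = -3, so a saddle point exists.

Yes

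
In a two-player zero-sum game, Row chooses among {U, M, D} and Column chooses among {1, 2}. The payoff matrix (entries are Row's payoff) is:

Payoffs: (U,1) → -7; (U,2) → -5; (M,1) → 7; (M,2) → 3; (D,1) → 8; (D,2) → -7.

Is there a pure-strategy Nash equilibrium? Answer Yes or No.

Row minima: U → -7, M → 3, D → -7; maximin = 3.
Column maxima: 1 → 8, 2 → 3; minimax = 3.
maximin = minimax = 3, so a saddle point exists.

Yes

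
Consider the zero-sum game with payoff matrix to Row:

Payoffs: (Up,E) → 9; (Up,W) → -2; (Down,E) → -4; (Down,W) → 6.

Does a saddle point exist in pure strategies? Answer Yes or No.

Row minima: Up → -2, Down → -4; maximin = -2.
Column maxima: E → 9, W → 6; minimax = 6.
-2 ≠ 6, so no pure-strategy equilibrium exists.

No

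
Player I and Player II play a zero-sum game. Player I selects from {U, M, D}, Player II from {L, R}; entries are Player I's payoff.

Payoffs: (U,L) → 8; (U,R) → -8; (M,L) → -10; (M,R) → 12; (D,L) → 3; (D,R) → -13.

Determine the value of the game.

8/19

Row minima: U → -8, M → -10, D → -13; maximin = -8.
Column maxima: L → 8, R → 12; minimax = 8.
-8 ≠ 8, so there is no saddle point; optimal play is mixed.
D is strictly dominated by U, so Player I never plays it.
On the remaining 2×2 (U, M vs L, R):
Let Player I play U with probability p. Expected payoff against L: 8p + (-10)(1−p) = 18p − 10; against R: (-8)p + 12(1−p) = −20p + 12.
Setting these equal: 18p − 10 = −20p + 12 ⇒ 38p = 22 ⇒ p = 11/19, and the value is (18)·(11/19) − 10 = 8/19.
For Player II: with q = P(L), equating U's and M's payoffs gives 16q − 8 = −22q + 12 ⇒ q = 10/19.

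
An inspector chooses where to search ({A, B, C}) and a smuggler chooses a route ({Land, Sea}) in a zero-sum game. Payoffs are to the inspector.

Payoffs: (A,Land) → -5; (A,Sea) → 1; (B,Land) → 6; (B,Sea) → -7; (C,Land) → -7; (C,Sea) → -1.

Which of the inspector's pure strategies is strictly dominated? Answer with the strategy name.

A gives a strictly higher payoff than C against every column: -5 > -7, 1 > -1.
So C is strictly dominated and the inspector never plays it.

C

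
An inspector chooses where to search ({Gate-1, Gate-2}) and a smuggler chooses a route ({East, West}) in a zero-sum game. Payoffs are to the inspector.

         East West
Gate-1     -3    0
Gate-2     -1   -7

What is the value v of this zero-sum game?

-7/3

Row minima: Gate-1 → -3, Gate-2 → -7; maximin = -3.
Column maxima: East → -1, West → 0; minimax = -1.
-3 ≠ -1, so there is no saddle point; optimal play is mixed.
Let the inspector play Gate-1 with probability p. Expected payoff against East: (-3)p + (-1)(1−p) = −2p − 1; against West: 0p + (-7)(1−p) = 7p − 7.
Setting these equal: −2p − 1 = 7p − 7 ⇒ −9p = -6 ⇒ p = 2/3, and the value is (-2)·(2/3) − 1 = -7/3.
For the smuggler: with q = P(East), equating Gate-1's and Gate-2's payoffs gives −3q = 6q − 7 ⇒ q = 7/9.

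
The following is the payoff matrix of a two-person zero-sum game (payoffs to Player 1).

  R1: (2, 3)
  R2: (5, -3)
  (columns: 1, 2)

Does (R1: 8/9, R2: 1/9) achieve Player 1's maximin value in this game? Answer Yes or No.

Yes

Against 1 this mix gives (8/9)·2 + (1/9)·5 = 7/3.
Against 2 this mix gives (8/9)·3 + (1/9)·(-3) = 7/3.
All of Player 2's active replies (1, 2) yield 7/3, and no column does worse for Player 1. The mix makes Player 2 indifferent and guarantees 7/3, so it is optimal.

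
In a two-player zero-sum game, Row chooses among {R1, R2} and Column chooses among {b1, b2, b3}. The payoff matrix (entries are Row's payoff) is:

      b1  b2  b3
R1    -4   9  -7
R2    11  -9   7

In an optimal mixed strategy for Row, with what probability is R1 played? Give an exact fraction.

Row minima: R1 → -7, R2 → -9; maximin = -7.
Column maxima: b1 → 11, b2 → 9, b3 → 7; minimax = 7.
-7 ≠ 7, so there is no saddle point; optimal play is mixed.
b1 is strictly dominated by b3 (it gives Row strictly more in every row), so Column never plays it.
On the remaining 2×2 (R1, R2 vs b2, b3):
Let Row play R1 with probability p. Expected payoff against b2: 9p + (-9)(1−p) = 18p − 9; against b3: (-7)p + 7(1−p) = −14p + 7.
Setting these equal: 18p − 9 = −14p + 7 ⇒ 32p = 16 ⇒ p = 1/2, and the value is (18)·(1/2) − 9 = 0.
For Column: with q = P(b2), equating R1's and R2's payoffs gives 16q − 7 = −16q + 7 ⇒ q = 7/16.

1/2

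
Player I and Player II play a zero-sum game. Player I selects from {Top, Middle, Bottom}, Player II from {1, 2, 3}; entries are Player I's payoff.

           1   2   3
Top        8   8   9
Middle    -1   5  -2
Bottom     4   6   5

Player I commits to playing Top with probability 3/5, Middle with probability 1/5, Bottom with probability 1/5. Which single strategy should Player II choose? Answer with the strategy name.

1

If Player II plays 1, Player I's expected payoff is (3/5)·8 + (1/5)·(-1) + (1/5)·4 = 27/5.
If Player II plays 2, Player I's expected payoff is (3/5)·8 + (1/5)·5 + (1/5)·6 = 7.
If Player II plays 3, Player I's expected payoff is (3/5)·9 + (1/5)·(-2) + (1/5)·5 = 6.
Player II minimizes Player I's payoff; the smallest is 27/5, so the best response is 1.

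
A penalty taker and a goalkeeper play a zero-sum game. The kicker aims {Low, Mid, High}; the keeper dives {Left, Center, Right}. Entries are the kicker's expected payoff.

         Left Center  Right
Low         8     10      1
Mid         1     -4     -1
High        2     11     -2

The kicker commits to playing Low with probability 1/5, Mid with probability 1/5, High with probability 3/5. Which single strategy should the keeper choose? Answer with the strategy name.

If the keeper plays Left, the kicker's expected payoff is (1/5)·8 + (1/5)·1 + (3/5)·2 = 3.
If the keeper plays Center, the kicker's expected payoff is (1/5)·10 + (1/5)·(-4) + (3/5)·11 = 39/5.
If the keeper plays Right, the kicker's expected payoff is (1/5)·1 + (1/5)·(-1) + (3/5)·(-2) = -6/5.
The keeper minimizes the kicker's payoff; the smallest is -6/5, so the best response is Right.

Right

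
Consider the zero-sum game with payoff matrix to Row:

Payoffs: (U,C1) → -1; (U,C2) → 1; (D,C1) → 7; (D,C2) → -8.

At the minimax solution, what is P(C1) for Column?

9/17

Row minima: U → -1, D → -8; maximin = -1.
Column maxima: C1 → 7, C2 → 1; minimax = 1.
-1 ≠ 1, so there is no saddle point; optimal play is mixed.
Let Row play U with probability p. Expected payoff against C1: (-1)p + 7(1−p) = −8p + 7; against C2: 1p + (-8)(1−p) = 9p − 8.
Setting these equal: −8p + 7 = 9p − 8 ⇒ −17p = -15 ⇒ p = 15/17, and the value is (-8)·(15/17) + 7 = -1/17.
For Column: with q = P(C1), equating U's and D's payoffs gives −2q + 1 = 15q − 8 ⇒ q = 9/17.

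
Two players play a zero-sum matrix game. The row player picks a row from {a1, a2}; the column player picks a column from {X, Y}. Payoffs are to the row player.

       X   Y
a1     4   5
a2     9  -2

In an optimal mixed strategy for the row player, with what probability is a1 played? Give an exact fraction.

Row minima: a1 → 4, a2 → -2; maximin = 4.
Column maxima: X → 9, Y → 5; minimax = 5.
4 ≠ 5, so there is no saddle point; optimal play is mixed.
Let the row player play a1 with probability p. Expected payoff against X: 4p + 9(1−p) = −5p + 9; against Y: 5p + (-2)(1−p) = 7p − 2.
Setting these equal: −5p + 9 = 7p − 2 ⇒ −12p = -11 ⇒ p = 11/12, and the value is (-5)·(11/12) + 9 = 53/12.
For the column player: with q = P(X), equating a1's and a2's payoffs gives −q + 5 = 11q − 2 ⇒ q = 7/12.

11/12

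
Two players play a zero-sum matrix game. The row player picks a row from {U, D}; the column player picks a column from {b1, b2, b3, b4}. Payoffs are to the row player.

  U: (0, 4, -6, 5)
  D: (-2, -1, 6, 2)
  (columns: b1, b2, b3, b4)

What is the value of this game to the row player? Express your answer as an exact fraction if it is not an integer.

-6/7

Row minima: U → -6, D → -2; maximin = -2.
Column maxima: b1 → 0, b2 → 4, b3 → 6, b4 → 5; minimax = 0.
-2 ≠ 0, so there is no saddle point; optimal play is mixed.
b2 is strictly dominated by b1 (it gives the row player strictly more in every row), so the column player never plays it.
b4 is strictly dominated by b1 (it gives the row player strictly more in every row), so the column player never plays it.
On the remaining 2×2 (U, D vs b1, b3):
Let the row player play U with probability p. Expected payoff against b1: 0p + (-2)(1−p) = 2p − 2; against b3: (-6)p + 6(1−p) = −12p + 6.
Setting these equal: 2p − 2 = −12p + 6 ⇒ 14p = 8 ⇒ p = 4/7, and the value is (2)·(4/7) − 2 = -6/7.
For the column player: with q = P(b1), equating U's and D's payoffs gives 6q − 6 = −8q + 6 ⇒ q = 6/7.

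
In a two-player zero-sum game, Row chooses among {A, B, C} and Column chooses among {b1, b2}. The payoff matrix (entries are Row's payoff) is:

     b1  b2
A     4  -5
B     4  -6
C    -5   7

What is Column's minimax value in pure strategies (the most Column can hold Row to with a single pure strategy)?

Column maxima: b1 → 4, b2 → 7.
The smallest of these is 4.

4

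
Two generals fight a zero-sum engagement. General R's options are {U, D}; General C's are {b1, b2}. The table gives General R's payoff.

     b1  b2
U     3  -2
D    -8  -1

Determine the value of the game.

Row minima: U → -2, D → -8; maximin = -2.
Column maxima: b1 → 3, b2 → -1; minimax = -1.
-2 ≠ -1, so there is no saddle point; optimal play is mixed.
Let General R play U with probability p. Expected payoff against b1: 3p + (-8)(1−p) = 11p − 8; against b2: (-2)p + (-1)(1−p) = −p − 1.
Setting these equal: 11p − 8 = −p − 1 ⇒ 12p = 7 ⇒ p = 7/12, and the value is (11)·(7/12) − 8 = -19/12.
For General C: with q = P(b1), equating U's and D's payoffs gives 5q − 2 = −7q − 1 ⇒ q = 1/12.

-19/12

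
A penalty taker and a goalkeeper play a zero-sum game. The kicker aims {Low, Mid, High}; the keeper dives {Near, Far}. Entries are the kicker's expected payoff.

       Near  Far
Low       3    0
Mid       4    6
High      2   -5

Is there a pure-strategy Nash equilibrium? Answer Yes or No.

Yes

Row minima: Low → 0, Mid → 4, High → -5; maximin = 4.
Column maxima: Near → 4, Far → 6; minimax = 4.
maximin = minimax = 4, so a saddle point exists.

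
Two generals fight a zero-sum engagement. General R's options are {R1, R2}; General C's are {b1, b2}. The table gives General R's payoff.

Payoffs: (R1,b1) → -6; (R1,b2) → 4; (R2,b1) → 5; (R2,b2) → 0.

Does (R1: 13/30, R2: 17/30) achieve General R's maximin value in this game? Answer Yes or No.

No

Against b1 this mix gives (13/30)·(-6) + (17/30)·5 = 7/30.
Against b2 this mix gives (13/30)·4 + (17/30)·0 = 26/15.
General C will play b1, holding General R to 7/30. Shifting weight toward the row that does better against b1 would raise this floor (the equalizing mix achieves 4/3 against both b1 and b2), so the proposed strategy is not optimal.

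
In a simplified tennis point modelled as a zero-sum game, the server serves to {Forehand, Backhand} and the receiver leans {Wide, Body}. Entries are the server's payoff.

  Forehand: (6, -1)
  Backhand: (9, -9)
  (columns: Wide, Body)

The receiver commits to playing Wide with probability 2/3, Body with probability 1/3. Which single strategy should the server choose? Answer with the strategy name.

Expected payoff of Forehand: (2/3)·6 + (1/3)·(-1) = 11/3.
Expected payoff of Backhand: (2/3)·9 + (1/3)·(-9) = 3.
The largest is 11/3, so the server's best response is Forehand.

Forehand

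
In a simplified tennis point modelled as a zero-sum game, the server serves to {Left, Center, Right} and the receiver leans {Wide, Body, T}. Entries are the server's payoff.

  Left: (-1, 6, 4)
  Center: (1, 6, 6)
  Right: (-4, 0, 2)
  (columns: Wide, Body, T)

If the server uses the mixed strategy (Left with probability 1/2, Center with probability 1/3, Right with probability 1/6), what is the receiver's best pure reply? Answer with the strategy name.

Wide

If the receiver plays Wide, the server's expected payoff is (1/2)·(-1) + (1/3)·1 + (1/6)·(-4) = -5/6.
If the receiver plays Body, the server's expected payoff is (1/2)·6 + (1/3)·6 + (1/6)·0 = 5.
If the receiver plays T, the server's expected payoff is (1/2)·4 + (1/3)·6 + (1/6)·2 = 13/3.
The receiver minimizes the server's payoff; the smallest is -5/6, so the best response is Wide.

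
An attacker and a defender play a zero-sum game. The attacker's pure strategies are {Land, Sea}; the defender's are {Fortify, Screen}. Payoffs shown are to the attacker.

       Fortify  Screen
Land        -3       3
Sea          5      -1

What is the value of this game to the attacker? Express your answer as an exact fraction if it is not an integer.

1

Row minima: Land → -3, Sea → -1; maximin = -1.
Column maxima: Fortify → 5, Screen → 3; minimax = 3.
-1 ≠ 3, so there is no saddle point; optimal play is mixed.
Let the attacker play Land with probability p. Expected payoff against Fortify: (-3)p + 5(1−p) = −8p + 5; against Screen: 3p + (-1)(1−p) = 4p − 1.
Setting these equal: −8p + 5 = 4p − 1 ⇒ −12p = -6 ⇒ p = 1/2, and the value is (-8)·(1/2) + 5 = 1.
For the defender: with q = P(Fortify), equating Land's and Sea's payoffs gives −6q + 3 = 6q − 1 ⇒ q = 1/3.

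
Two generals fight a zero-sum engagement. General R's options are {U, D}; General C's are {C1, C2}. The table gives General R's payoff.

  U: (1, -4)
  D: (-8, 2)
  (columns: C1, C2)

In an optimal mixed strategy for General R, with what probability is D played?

Row minima: U → -4, D → -8; maximin = -4.
Column maxima: C1 → 1, C2 → 2; minimax = 1.
-4 ≠ 1, so there is no saddle point; optimal play is mixed.
Let General R play U with probability p. Expected payoff against C1: 1p + (-8)(1−p) = 9p − 8; against C2: (-4)p + 2(1−p) = −6p + 2.
Setting these equal: 9p − 8 = −6p + 2 ⇒ 15p = 10 ⇒ p = 2/3, and the value is (9)·(2/3) − 8 = -2.
For General C: with q = P(C1), equating U's and D's payoffs gives 5q − 4 = −10q + 2 ⇒ q = 2/5.

1/3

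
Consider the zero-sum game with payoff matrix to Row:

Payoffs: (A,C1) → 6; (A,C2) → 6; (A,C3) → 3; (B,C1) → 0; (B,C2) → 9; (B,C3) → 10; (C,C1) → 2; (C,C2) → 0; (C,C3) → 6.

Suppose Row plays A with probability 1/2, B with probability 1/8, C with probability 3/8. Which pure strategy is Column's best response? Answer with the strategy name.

If Column plays C1, Row's expected payoff is (1/2)·6 + (1/8)·0 + (3/8)·2 = 15/4.
If Column plays C2, Row's expected payoff is (1/2)·6 + (1/8)·9 + (3/8)·0 = 33/8.
If Column plays C3, Row's expected payoff is (1/2)·3 + (1/8)·10 + (3/8)·6 = 5.
Column minimizes Row's payoff; the smallest is 15/4, so the best response is C1.

C1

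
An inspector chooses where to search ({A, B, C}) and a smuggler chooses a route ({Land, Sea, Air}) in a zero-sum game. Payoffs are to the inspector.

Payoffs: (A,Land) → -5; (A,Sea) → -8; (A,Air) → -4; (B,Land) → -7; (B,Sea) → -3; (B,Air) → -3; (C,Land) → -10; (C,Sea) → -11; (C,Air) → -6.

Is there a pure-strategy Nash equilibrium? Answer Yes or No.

Row minima: A → -8, B → -7, C → -11; maximin = -7.
Column maxima: Land → -5, Sea → -3, Air → -3; minimax = -5.
-7 ≠ -5, so no pure-strategy equilibrium exists.

No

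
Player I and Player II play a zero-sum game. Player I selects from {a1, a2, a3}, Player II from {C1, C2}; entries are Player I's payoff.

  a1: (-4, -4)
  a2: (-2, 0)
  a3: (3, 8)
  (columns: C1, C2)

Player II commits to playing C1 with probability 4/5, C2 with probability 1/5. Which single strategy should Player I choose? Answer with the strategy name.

a3

Expected payoff of a1: (4/5)·(-4) + (1/5)·(-4) = -4.
Expected payoff of a2: (4/5)·(-2) + (1/5)·0 = -8/5.
Expected payoff of a3: (4/5)·3 + (1/5)·8 = 4.
The largest is 4, so Player I's best response is a3.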